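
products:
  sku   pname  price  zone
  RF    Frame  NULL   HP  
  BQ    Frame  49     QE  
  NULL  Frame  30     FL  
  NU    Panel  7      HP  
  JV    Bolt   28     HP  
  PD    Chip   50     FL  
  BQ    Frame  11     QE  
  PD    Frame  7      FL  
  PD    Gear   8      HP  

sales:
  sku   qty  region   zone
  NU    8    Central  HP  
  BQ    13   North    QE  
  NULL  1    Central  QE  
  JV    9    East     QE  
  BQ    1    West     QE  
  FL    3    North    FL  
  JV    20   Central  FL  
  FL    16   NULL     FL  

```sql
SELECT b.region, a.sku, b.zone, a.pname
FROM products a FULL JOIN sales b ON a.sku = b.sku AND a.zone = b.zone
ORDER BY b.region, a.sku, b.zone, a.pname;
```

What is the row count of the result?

FULL OUTER JOIN keeps every row from both sides; unmatched rows get NULL for the other side's columns.
Matching on a.sku = b.sku AND a.zone = b.zone. A NULL in a compared column never satisfies the condition.
- a (sku=RF, zone=HP) has no partner → padded with NULL.
- a (sku=BQ, zone=QE) pairs with 2 row(s) of b.
- a (sku=NULL, zone=FL) has no partner → padded with NULL.
- a (sku=NU, zone=HP) pairs with 1 row(s) of b.
- a (sku=JV, zone=HP) has no partner → padded with NULL.
- a (sku=PD, zone=FL) has no partner → padded with NULL.
- a (sku=BQ, zone=QE) pairs with 2 row(s) of b.
- a (sku=PD, zone=FL) has no partner → padded with NULL.
- a (sku=PD, zone=HP) has no partner → padded with NULL.
- plus 5 unmatched b row(s), each kept with NULL a columns.
Total: 5 matched + 11 padded = 16 rows.

16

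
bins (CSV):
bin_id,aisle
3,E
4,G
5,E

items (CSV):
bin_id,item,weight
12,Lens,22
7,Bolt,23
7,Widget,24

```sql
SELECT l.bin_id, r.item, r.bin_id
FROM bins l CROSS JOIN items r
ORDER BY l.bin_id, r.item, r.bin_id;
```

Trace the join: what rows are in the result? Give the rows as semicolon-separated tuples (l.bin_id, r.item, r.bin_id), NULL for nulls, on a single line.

(3, Bolt, 7); (3, Lens, 12); (3, Widget, 7); (4, Bolt, 7); (4, Lens, 12); (4, Widget, 7); (5, Bolt, 7); (5, Lens, 12); (5, Widget, 7)

CROSS JOIN pairs every row of `bins` with every row of `items`: 3 × 3 = 9 rows.
After projecting and ordering:
l.bin_id | r.item | r.bin_id
3 | Bolt | 7
3 | Lens | 12
3 | Widget | 7
4 | Bolt | 7
4 | Lens | 12
4 | Widget | 7
5 | Bolt | 7
5 | Lens | 12
5 | Widget | 7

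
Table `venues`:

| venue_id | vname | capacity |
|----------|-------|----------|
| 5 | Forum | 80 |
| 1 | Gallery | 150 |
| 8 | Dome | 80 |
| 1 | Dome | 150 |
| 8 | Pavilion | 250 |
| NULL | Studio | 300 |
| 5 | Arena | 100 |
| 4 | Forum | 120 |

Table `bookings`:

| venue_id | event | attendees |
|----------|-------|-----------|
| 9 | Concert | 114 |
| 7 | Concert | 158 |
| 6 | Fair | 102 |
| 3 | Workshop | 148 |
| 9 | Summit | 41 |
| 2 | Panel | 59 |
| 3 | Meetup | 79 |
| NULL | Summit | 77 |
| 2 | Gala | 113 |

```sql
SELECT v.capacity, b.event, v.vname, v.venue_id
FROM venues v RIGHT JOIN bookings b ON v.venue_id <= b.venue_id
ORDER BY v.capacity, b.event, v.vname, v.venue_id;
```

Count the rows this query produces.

33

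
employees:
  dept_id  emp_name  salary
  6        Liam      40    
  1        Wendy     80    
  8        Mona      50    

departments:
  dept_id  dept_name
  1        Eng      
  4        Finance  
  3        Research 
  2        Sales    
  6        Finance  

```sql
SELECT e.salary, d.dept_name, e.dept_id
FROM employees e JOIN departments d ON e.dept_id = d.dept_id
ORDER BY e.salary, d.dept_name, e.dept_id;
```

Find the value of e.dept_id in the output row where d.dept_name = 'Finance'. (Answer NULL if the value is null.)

6

INNER JOIN keeps only pairs where the ON condition holds.
Matching on e.dept_id = d.dept_id.
- dept_id=6: 1 matching d row(s), so 1 row(s) emitted.
- dept_id=1: 1 matching d row(s), so 1 row(s) emitted.
- dept_id=8: no matching d row, dropped.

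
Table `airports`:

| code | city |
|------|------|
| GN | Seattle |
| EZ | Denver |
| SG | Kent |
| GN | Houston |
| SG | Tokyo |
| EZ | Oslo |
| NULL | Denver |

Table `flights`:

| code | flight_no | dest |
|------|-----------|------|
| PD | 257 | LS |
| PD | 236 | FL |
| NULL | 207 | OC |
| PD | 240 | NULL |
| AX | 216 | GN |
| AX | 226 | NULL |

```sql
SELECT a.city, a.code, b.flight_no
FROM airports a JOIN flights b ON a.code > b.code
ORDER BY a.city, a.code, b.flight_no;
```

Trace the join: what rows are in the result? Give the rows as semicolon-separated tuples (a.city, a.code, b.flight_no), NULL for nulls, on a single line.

INNER JOIN keeps only pairs where the ON condition holds.
Matching on a.code > b.code. A NULL in a compared column never satisfies the condition.
- a[0] code=GN → 2 match(es) in b → 2 row(s).
- a[1] code=EZ → 2 match(es) in b → 2 row(s).
- a[2] code=SG → 5 match(es) in b → 5 row(s).
- a[3] code=GN → 2 match(es) in b → 2 row(s).
- a[4] code=SG → 5 match(es) in b → 5 row(s).
- a[5] code=EZ → 2 match(es) in b → 2 row(s).
- a[6] code=NULL → no match; dropped.

(Denver, EZ, 216); (Denver, EZ, 226); (Houston, GN, 216); (Houston, GN, 226); (Kent, SG, 216); (Kent, SG, 226); (Kent, SG, 236); (Kent, SG, 240); (Kent, SG, 257); (Oslo, EZ, 216); (Oslo, EZ, 226); (Seattle, GN, 216); (Seattle, GN, 226); (Tokyo, SG, 216); (Tokyo, SG, 226); (Tokyo, SG, 236); (Tokyo, SG, 240); (Tokyo, SG, 257)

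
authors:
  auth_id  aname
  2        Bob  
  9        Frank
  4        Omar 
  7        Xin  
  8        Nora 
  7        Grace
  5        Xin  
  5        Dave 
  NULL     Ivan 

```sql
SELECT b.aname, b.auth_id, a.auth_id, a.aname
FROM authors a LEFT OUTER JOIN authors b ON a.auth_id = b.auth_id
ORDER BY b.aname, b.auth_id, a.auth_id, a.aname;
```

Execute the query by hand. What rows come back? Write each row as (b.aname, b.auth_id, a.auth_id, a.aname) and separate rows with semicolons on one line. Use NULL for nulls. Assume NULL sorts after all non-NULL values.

LEFT JOIN keeps every row from `authors a`; unmatched rows get NULL for `authors b`'s columns.
Matching on a.auth_id = b.auth_id. A NULL in a compared column never satisfies the condition.
Matched pairs: 12; unmatched a rows kept: 1.

(Bob, 2, 2, Bob); (Dave, 5, 5, Dave); (Dave, 5, 5, Xin); (Frank, 9, 9, Frank); (Grace, 7, 7, Grace); (Grace, 7, 7, Xin); (Nora, 8, 8, Nora); (Omar, 4, 4, Omar); (Xin, 5, 5, Dave); (Xin, 5, 5, Xin); (Xin, 7, 7, Grace); (Xin, 7, 7, Xin); (NULL, NULL, NULL, Ivan)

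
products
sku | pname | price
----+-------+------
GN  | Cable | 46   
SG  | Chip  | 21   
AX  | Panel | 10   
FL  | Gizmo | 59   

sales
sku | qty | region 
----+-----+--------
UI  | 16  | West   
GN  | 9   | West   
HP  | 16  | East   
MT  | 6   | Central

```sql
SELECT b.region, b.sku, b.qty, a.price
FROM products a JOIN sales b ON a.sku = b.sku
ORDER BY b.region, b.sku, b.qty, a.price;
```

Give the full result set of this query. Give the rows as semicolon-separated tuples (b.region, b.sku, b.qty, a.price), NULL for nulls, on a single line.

(West, GN, 9, 46)

INNER JOIN keeps only pairs where the ON condition holds.
Matching on a.sku = b.sku.
- sku=GN: 1 matching b row(s), so 1 row(s) emitted.
- sku=SG: no matching b row, dropped.
- sku=AX: no matching b row, dropped.
- sku=FL: no matching b row, dropped.
After projecting and ordering:
b.region | b.sku | b.qty | a.price
West | GN | 9 | 46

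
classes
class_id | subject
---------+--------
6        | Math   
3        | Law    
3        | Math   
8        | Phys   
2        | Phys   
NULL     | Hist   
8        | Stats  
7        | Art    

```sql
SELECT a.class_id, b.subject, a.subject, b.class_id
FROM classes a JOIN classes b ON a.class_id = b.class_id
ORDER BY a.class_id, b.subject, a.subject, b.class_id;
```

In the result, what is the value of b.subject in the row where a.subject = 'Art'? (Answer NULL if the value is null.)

INNER JOIN keeps only pairs where the ON condition holds.
Matching on a.class_id = b.class_id. A NULL in a compared column never satisfies the condition.
- a (class_id=6) pairs with 1 row(s) of b.
- a (class_id=3) pairs with 2 row(s) of b.
- a (class_id=3) pairs with 2 row(s) of b.
- a (class_id=8) pairs with 2 row(s) of b.
- a (class_id=2) pairs with 1 row(s) of b.
- a (class_id=NULL) has no partner → excluded.
- a (class_id=8) pairs with 2 row(s) of b.
- a (class_id=7) pairs with 1 row(s) of b.

Art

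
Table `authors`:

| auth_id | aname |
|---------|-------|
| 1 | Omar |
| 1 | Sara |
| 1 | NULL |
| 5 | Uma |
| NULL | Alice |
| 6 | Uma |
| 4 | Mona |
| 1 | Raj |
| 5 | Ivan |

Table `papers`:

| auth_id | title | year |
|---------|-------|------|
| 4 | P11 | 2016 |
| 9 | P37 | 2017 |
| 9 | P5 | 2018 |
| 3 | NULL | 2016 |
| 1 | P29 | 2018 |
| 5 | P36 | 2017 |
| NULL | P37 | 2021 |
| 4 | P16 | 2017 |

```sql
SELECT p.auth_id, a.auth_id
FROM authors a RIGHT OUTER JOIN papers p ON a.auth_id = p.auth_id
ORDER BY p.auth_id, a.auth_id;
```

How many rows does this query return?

RIGHT JOIN keeps every row from `papers`; unmatched rows get NULL for `authors`'s columns.
Matching on a.auth_id = p.auth_id. A NULL in a compared column never satisfies the condition.
Matched pairs: 8; unmatched p rows kept: 4.
Total: 8 matched + 4 padded = 12 rows.

12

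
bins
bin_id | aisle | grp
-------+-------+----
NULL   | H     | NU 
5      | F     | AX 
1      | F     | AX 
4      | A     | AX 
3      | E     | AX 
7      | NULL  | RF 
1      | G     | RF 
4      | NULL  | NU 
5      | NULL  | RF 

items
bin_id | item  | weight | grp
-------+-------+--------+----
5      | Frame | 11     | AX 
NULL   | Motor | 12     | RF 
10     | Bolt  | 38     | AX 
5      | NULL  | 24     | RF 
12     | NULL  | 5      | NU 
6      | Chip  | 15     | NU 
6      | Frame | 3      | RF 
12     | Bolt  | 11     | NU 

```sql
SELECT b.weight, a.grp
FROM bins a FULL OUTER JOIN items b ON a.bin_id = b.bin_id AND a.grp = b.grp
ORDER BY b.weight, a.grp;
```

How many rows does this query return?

FULL OUTER JOIN keeps every row from both sides; unmatched rows get NULL for the other side's columns.
Matching on a.bin_id = b.bin_id AND a.grp = b.grp. A NULL in a compared column never satisfies the condition.
- bin_id=NULL, grp=NU: no b row matches, row kept with b columns NULL.
- bin_id=5, grp=AX: 1 matching b row(s), so 1 row(s) emitted.
- bin_id=1, grp=AX: no b row matches, row kept with b columns NULL.
- bin_id=4, grp=AX: no b row matches, row kept with b columns NULL.
- bin_id=3, grp=AX: no b row matches, row kept with b columns NULL.
- bin_id=7, grp=RF: no b row matches, row kept with b columns NULL.
- bin_id=1, grp=RF: no b row matches, row kept with b columns NULL.
- bin_id=4, grp=NU: no b row matches, row kept with b columns NULL.
- bin_id=5, grp=RF: 1 matching b row(s), so 1 row(s) emitted.
- plus 6 unmatched b row(s), each kept with NULL a columns.
Total: 2 matched + 13 padded = 15 rows.

15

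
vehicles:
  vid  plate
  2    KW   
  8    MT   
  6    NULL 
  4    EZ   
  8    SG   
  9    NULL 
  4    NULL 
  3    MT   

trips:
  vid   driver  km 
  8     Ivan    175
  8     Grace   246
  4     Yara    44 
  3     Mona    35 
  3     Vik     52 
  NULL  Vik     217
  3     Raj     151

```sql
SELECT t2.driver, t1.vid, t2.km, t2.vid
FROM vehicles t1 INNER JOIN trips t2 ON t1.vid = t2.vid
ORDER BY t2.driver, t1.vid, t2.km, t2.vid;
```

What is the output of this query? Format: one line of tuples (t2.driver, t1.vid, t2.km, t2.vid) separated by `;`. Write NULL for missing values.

(Grace, 8, 246, 8); (Grace, 8, 246, 8); (Ivan, 8, 175, 8); (Ivan, 8, 175, 8); (Mona, 3, 35, 3); (Raj, 3, 151, 3); (Vik, 3, 52, 3); (Yara, 4, 44, 4); (Yara, 4, 44, 4)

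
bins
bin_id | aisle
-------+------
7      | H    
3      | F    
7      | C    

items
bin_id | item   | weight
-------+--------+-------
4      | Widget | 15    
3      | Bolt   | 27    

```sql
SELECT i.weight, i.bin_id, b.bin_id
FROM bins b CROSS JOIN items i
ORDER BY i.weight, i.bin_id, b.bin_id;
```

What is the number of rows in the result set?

CROSS JOIN pairs every row of `bins` with every row of `items`: 3 × 2 = 6 rows.

6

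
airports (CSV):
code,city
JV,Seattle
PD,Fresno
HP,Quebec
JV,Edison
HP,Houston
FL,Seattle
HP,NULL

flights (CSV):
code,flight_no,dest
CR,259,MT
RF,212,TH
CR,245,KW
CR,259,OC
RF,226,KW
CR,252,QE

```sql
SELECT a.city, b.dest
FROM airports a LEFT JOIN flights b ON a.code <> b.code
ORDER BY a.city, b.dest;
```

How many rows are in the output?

42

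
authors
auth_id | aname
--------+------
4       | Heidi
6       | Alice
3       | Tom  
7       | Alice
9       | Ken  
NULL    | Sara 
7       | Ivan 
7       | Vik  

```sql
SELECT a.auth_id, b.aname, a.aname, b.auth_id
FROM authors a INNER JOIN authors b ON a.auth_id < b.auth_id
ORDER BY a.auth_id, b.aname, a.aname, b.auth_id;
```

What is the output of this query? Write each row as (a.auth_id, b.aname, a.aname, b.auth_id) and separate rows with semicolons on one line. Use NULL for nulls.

INNER JOIN keeps only pairs where the ON condition holds.
Matching on a.auth_id < b.auth_id. A NULL in a compared column never satisfies the condition.
Matched pairs: 18.

(3, Alice, Tom, 6); (3, Alice, Tom, 7); (3, Heidi, Tom, 4); (3, Ivan, Tom, 7); (3, Ken, Tom, 9); (3, Vik, Tom, 7); (4, Alice, Heidi, 6); (4, Alice, Heidi, 7); (4, Ivan, Heidi, 7); (4, Ken, Heidi, 9); (4, Vik, Heidi, 7); (6, Alice, Alice, 7); (6, Ivan, Alice, 7); (6, Ken, Alice, 9); (6, Vik, Alice, 7); (7, Ken, Alice, 9); (7, Ken, Ivan, 9); (7, Ken, Vik, 9)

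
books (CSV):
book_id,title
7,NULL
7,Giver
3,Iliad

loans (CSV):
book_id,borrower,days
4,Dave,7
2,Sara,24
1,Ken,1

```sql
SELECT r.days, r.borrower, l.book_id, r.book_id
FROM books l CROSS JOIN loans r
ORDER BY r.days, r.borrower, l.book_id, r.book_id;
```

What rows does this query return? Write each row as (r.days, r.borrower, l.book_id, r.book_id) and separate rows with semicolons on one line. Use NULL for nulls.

CROSS JOIN pairs every row of `books` with every row of `loans`: 3 × 3 = 9 rows.

(1, Ken, 3, 1); (1, Ken, 7, 1); (1, Ken, 7, 1); (7, Dave, 3, 4); (7, Dave, 7, 4); (7, Dave, 7, 4); (24, Sara, 3, 2); (24, Sara, 7, 2); (24, Sara, 7, 2)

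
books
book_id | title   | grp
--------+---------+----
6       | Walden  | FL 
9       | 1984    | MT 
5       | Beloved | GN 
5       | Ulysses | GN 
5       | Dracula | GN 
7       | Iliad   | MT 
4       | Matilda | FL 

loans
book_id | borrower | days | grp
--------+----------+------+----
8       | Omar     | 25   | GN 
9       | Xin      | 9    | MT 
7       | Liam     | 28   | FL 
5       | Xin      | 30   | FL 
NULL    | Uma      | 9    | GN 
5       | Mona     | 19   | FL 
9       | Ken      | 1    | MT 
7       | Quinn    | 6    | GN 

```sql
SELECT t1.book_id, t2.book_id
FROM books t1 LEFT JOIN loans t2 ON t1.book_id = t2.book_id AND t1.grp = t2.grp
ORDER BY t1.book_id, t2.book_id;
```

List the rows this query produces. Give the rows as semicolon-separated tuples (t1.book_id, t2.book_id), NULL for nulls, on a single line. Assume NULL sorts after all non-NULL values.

LEFT JOIN keeps every row from `books`; unmatched rows get NULL for `loans`'s columns.
Matching on t1.book_id = t2.book_id AND t1.grp = t2.grp. A NULL in a compared column never satisfies the condition.
- book_id=6, grp=FL: no t2 row matches, row kept with t2 columns NULL.
- book_id=9, grp=MT: 2 matching t2 row(s), so 2 row(s) emitted.
- book_id=5, grp=GN: no t2 row matches, row kept with t2 columns NULL.
- book_id=5, grp=GN: no t2 row matches, row kept with t2 columns NULL.
- book_id=5, grp=GN: no t2 row matches, row kept with t2 columns NULL.
- book_id=7, grp=MT: no t2 row matches, row kept with t2 columns NULL.
- book_id=4, grp=FL: no t2 row matches, row kept with t2 columns NULL.
After projecting and ordering:
t1.book_id | t2.book_id
4 | NULL
5 | NULL
5 | NULL
5 | NULL
6 | NULL
7 | NULL
9 | 9
9 | 9

(4, NULL); (5, NULL); (5, NULL); (5, NULL); (6, NULL); (7, NULL); (9, 9); (9, 9)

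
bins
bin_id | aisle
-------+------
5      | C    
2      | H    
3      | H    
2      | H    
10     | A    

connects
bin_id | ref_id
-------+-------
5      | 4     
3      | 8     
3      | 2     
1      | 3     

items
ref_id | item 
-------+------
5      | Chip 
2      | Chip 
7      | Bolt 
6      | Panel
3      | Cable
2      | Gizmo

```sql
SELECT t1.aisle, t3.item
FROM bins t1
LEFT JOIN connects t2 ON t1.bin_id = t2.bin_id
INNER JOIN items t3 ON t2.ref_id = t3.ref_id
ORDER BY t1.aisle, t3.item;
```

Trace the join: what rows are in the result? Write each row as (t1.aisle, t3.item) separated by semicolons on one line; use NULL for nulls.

(H, Chip); (H, Gizmo)

Evaluate left to right. First `bins t1 LEFT JOIN connects t2` on bin_id: 6 row(s).
Then INNER JOIN `items t3` on ref_id: keep only rows whose t2.ref_id appears in t3.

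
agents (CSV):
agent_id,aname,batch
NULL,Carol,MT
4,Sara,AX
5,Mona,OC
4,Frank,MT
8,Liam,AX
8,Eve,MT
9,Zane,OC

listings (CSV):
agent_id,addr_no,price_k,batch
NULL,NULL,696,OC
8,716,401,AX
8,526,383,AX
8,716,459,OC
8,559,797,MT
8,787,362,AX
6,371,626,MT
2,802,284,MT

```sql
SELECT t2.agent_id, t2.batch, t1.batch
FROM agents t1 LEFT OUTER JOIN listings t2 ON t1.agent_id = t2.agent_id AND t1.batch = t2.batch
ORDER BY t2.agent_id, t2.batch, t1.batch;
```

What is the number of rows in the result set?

LEFT JOIN keeps every row from `agents`; unmatched rows get NULL for `listings`'s columns.
Matching on t1.agent_id = t2.agent_id AND t1.batch = t2.batch. A NULL in a compared column never satisfies the condition.
- t1 (agent_id=NULL, batch=MT) has no partner → padded with NULL.
- t1 (agent_id=4, batch=AX) has no partner → padded with NULL.
- t1 (agent_id=5, batch=OC) has no partner → padded with NULL.
- t1 (agent_id=4, batch=MT) has no partner → padded with NULL.
- t1 (agent_id=8, batch=AX) pairs with 3 row(s) of t2.
- t1 (agent_id=8, batch=MT) pairs with 1 row(s) of t2.
- t1 (agent_id=9, batch=OC) has no partner → padded with NULL.
Total: 4 matched + 5 padded = 9 rows.

9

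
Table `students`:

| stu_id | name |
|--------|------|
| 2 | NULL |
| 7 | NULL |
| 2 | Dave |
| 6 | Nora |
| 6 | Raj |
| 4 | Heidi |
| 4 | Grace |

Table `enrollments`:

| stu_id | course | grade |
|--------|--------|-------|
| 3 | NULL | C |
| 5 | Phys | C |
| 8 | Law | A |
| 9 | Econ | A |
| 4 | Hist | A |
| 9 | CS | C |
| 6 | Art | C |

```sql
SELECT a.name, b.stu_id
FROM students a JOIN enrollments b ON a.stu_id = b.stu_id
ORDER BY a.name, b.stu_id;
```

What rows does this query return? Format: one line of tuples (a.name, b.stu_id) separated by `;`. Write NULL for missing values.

INNER JOIN keeps only pairs where the ON condition holds.
Matching on a.stu_id = b.stu_id.
- a (stu_id=2) has no partner → excluded.
- a (stu_id=7) has no partner → excluded.
- a (stu_id=2) has no partner → excluded.
- a (stu_id=6) pairs with 1 row(s) of b.
- a (stu_id=6) pairs with 1 row(s) of b.
- a (stu_id=4) pairs with 1 row(s) of b.
- a (stu_id=4) pairs with 1 row(s) of b.
After projecting and ordering:
a.name | b.stu_id
Grace | 4
Heidi | 4
Nora | 6
Raj | 6

(Grace, 4); (Heidi, 4); (Nora, 6); (Raj, 6)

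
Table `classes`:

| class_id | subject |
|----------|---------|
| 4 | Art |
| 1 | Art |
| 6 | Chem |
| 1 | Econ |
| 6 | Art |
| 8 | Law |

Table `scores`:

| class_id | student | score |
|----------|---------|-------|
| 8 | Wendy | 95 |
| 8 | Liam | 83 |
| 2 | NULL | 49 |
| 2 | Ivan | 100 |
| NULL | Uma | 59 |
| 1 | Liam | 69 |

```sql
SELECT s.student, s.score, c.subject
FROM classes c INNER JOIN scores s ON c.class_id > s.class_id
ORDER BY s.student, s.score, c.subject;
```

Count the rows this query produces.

12

INNER JOIN keeps only pairs where the ON condition holds.
Matching on c.class_id > s.class_id. A NULL in a compared column never satisfies the condition.
Matched pairs: 12.
Total: 12 rows.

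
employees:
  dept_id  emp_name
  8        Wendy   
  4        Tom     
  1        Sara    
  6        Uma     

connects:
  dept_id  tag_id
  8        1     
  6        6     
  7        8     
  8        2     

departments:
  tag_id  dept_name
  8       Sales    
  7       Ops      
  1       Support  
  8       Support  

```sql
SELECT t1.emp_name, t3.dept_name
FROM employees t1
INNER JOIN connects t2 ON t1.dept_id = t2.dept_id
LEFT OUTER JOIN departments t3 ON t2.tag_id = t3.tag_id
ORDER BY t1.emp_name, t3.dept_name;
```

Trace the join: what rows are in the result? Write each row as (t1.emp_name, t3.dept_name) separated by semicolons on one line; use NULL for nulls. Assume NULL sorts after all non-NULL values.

(Uma, NULL); (Wendy, Support); (Wendy, NULL)

Evaluate left to right. First `employees t1 INNER JOIN connects t2` on dept_id: 3 row(s).
Then LEFT JOIN `departments t3` on tag_id: each of those 3 rows is kept; rows whose t2.tag_id has no match in t3 get NULL for t3's columns.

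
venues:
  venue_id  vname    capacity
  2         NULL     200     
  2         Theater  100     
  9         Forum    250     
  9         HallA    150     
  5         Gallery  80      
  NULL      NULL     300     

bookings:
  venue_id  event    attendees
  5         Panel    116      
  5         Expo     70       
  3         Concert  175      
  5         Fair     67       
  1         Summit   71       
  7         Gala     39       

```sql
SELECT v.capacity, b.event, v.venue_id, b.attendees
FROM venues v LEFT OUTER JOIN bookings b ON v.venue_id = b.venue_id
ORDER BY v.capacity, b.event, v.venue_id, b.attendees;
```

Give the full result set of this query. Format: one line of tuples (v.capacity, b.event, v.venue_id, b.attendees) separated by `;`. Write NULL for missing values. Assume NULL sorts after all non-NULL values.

(80, Expo, 5, 70); (80, Fair, 5, 67); (80, Panel, 5, 116); (100, NULL, 2, NULL); (150, NULL, 9, NULL); (200, NULL, 2, NULL); (250, NULL, 9, NULL); (300, NULL, NULL, NULL)

LEFT JOIN keeps every row from `venues`; unmatched rows get NULL for `bookings`'s columns.
Matching on v.venue_id = b.venue_id. A NULL in a compared column never satisfies the condition.
Matched pairs: 3; unmatched v rows kept: 5.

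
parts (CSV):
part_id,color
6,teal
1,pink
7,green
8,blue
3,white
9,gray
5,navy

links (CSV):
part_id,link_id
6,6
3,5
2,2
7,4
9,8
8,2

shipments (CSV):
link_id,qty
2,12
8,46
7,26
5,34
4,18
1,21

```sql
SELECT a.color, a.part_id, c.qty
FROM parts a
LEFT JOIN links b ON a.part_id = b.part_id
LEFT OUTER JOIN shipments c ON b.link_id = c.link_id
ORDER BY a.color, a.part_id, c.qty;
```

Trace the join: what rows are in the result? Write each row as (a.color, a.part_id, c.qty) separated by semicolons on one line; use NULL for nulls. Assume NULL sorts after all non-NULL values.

Step 1 — a LEFT JOIN b on part_id → 7 row(s).
Then LEFT JOIN `shipments c` on link_id: each of those 7 rows is kept; rows whose b.link_id has no match in c get NULL for c's columns.

(blue, 8, 12); (gray, 9, 46); (green, 7, 18); (navy, 5, NULL); (pink, 1, NULL); (teal, 6, NULL); (white, 3, 34)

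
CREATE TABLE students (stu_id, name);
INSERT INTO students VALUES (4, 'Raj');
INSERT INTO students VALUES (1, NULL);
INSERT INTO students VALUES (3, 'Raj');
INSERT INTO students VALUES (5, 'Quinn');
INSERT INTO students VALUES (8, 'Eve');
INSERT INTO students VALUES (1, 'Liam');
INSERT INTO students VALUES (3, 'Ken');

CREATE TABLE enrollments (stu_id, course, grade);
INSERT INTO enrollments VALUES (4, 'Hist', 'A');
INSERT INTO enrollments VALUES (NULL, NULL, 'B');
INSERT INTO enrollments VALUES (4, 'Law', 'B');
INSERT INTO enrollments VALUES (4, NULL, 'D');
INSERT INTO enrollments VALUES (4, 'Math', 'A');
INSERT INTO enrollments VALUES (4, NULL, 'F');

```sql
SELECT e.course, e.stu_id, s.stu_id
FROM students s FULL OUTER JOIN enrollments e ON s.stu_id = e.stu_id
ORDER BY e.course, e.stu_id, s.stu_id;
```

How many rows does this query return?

12

FULL OUTER JOIN keeps every row from both sides; unmatched rows get NULL for the other side's columns.
Matching on s.stu_id = e.stu_id. A NULL in a compared column never satisfies the condition.
- stu_id=4: 5 matching e row(s), so 5 row(s) emitted.
- stu_id=1: no e row matches, row kept with e columns NULL.
- stu_id=3: no e row matches, row kept with e columns NULL.
- stu_id=5: no e row matches, row kept with e columns NULL.
- stu_id=8: no e row matches, row kept with e columns NULL.
- stu_id=1: no e row matches, row kept with e columns NULL.
- stu_id=3: no e row matches, row kept with e columns NULL.
- 1 e row(s) had no s match → kept, s columns NULL.
Total: 5 matched + 7 padded = 12 rows.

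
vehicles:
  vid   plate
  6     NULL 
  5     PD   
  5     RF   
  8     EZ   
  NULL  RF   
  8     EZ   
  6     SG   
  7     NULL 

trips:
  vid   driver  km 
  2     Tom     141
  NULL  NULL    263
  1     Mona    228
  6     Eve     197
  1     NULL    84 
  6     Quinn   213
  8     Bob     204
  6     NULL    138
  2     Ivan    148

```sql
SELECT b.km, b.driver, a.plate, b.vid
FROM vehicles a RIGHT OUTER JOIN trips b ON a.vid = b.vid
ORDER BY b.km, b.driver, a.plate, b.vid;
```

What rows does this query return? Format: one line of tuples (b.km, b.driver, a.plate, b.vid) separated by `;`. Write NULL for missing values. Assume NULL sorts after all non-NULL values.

(84, NULL, NULL, 1); (138, NULL, SG, 6); (138, NULL, NULL, 6); (141, Tom, NULL, 2); (148, Ivan, NULL, 2); (197, Eve, SG, 6); (197, Eve, NULL, 6); (204, Bob, EZ, 8); (204, Bob, EZ, 8); (213, Quinn, SG, 6); (213, Quinn, NULL, 6); (228, Mona, NULL, 1); (263, NULL, NULL, NULL)

RIGHT JOIN keeps every row from `trips`; unmatched rows get NULL for `vehicles`'s columns.
Matching on a.vid = b.vid. A NULL in a compared column never satisfies the condition.
- a (vid=6) pairs with 3 row(s) of b.
- a (vid=5) has no partner in b.
- a (vid=5) has no partner in b.
- a (vid=8) pairs with 1 row(s) of b.
- a (vid=NULL) has no partner in b.
- a (vid=8) pairs with 1 row(s) of b.
- a (vid=6) pairs with 3 row(s) of b.
- a (vid=7) has no partner in b.
- 5 row(s) from b found no a partner → padded with NULL.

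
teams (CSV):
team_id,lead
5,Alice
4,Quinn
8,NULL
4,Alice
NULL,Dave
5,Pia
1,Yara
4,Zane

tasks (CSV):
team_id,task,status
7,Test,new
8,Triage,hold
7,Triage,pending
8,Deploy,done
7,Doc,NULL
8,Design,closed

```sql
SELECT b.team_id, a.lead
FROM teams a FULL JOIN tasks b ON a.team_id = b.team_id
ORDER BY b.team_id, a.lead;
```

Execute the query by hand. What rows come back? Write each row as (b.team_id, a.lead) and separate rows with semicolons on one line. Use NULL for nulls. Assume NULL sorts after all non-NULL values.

(7, NULL); (7, NULL); (7, NULL); (8, NULL); (8, NULL); (8, NULL); (NULL, Alice); (NULL, Alice); (NULL, Dave); (NULL, Pia); (NULL, Quinn); (NULL, Yara); (NULL, Zane)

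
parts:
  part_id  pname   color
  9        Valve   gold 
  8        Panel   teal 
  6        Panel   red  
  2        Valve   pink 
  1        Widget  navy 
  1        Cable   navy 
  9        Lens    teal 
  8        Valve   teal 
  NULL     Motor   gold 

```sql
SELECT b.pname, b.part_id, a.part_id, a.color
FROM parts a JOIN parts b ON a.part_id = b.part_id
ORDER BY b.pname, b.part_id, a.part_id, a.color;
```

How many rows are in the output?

INNER JOIN keeps only pairs where the ON condition holds.
Matching on a.part_id = b.part_id. A NULL in a compared column never satisfies the condition.
- a[0] part_id=9 → 2 match(es) in b → 2 row(s).
- a[1] part_id=8 → 2 match(es) in b → 2 row(s).
- a[2] part_id=6 → 1 match(es) in b → 1 row(s).
- a[3] part_id=2 → 1 match(es) in b → 1 row(s).
- a[4] part_id=1 → 2 match(es) in b → 2 row(s).
- a[5] part_id=1 → 2 match(es) in b → 2 row(s).
- a[6] part_id=9 → 2 match(es) in b → 2 row(s).
- a[7] part_id=8 → 2 match(es) in b → 2 row(s).
- a[8] part_id=NULL → no match; dropped.
Total: 14 rows.

14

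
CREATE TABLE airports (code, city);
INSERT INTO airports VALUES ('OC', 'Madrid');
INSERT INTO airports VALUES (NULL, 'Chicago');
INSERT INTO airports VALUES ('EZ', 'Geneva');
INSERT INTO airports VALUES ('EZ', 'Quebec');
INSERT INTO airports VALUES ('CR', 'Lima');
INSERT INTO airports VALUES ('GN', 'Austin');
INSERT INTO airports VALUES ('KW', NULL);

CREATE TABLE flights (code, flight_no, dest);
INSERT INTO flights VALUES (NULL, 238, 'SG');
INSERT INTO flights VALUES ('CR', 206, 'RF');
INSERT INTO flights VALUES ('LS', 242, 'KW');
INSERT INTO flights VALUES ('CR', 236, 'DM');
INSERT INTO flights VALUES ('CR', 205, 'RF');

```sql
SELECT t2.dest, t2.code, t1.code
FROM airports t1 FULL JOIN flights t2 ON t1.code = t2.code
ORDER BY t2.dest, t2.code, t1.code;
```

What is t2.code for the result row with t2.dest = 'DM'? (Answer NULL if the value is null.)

CR

FULL OUTER JOIN keeps every row from both sides; unmatched rows get NULL for the other side's columns.
Matching on t1.code = t2.code. A NULL in a compared column never satisfies the condition.
- t1 (code=OC) has no partner → padded with NULL.
- t1 (code=NULL) has no partner → padded with NULL.
- t1 (code=EZ) has no partner → padded with NULL.
- t1 (code=EZ) has no partner → padded with NULL.
- t1 (code=CR) pairs with 3 row(s) of t2.
- t1 (code=GN) has no partner → padded with NULL.
- t1 (code=KW) has no partner → padded with NULL.
- 2 t2 row(s) had no t1 match → kept, t1 columns NULL.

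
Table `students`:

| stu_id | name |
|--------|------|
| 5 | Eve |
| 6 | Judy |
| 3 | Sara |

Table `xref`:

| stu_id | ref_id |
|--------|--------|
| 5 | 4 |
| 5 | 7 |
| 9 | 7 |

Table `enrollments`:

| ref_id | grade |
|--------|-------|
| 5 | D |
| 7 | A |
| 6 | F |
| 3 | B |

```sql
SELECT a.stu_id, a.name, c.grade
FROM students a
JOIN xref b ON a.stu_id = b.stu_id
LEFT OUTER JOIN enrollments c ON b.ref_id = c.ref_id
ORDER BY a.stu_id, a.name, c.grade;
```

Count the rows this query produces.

Joins associate left-to-right: students INNER JOIN xref on stu_id gives 2 intermediate row(s).
Then LEFT JOIN `enrollments c` on ref_id: each of those 2 rows is kept; rows whose b.ref_id has no match in c get NULL for c's columns.
Result: 2 row(s).

2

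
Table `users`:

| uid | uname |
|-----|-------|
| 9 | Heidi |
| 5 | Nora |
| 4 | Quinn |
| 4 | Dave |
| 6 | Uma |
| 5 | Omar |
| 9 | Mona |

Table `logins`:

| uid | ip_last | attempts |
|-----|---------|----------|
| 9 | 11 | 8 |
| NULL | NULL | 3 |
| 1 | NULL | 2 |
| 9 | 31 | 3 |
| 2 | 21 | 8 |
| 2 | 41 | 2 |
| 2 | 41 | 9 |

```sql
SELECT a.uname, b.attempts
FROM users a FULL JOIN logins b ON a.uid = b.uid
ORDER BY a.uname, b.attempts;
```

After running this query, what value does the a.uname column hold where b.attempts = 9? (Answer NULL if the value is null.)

FULL OUTER JOIN keeps every row from both sides; unmatched rows get NULL for the other side's columns.
Matching on a.uid = b.uid. A NULL in a compared column never satisfies the condition.
Matched pairs: 4; unmatched a rows kept: 5; unmatched b rows kept: 5.

NULL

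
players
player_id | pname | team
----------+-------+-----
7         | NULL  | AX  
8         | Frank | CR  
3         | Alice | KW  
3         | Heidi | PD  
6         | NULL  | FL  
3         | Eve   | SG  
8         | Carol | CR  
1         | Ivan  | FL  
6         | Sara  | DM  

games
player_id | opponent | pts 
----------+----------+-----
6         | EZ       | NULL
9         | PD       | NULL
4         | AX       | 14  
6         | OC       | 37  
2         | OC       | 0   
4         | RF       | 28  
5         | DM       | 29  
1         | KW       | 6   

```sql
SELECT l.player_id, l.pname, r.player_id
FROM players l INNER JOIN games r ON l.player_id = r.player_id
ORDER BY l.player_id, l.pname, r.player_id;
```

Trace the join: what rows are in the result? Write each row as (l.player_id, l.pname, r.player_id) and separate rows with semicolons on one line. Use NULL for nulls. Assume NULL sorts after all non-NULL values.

(1, Ivan, 1); (6, Sara, 6); (6, Sara, 6); (6, NULL, 6); (6, NULL, 6)

INNER JOIN keeps only pairs where the ON condition holds.
Matching on l.player_id = r.player_id.
Matched pairs: 5.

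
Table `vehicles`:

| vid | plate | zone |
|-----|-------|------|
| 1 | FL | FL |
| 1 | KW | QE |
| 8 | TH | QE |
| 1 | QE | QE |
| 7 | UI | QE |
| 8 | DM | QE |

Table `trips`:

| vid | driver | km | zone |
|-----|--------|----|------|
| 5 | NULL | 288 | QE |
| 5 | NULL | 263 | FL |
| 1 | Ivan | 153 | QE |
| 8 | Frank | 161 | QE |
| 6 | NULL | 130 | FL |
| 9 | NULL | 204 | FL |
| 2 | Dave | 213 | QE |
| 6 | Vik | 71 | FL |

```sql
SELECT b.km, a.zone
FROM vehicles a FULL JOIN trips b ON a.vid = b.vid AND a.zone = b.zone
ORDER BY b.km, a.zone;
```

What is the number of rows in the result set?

12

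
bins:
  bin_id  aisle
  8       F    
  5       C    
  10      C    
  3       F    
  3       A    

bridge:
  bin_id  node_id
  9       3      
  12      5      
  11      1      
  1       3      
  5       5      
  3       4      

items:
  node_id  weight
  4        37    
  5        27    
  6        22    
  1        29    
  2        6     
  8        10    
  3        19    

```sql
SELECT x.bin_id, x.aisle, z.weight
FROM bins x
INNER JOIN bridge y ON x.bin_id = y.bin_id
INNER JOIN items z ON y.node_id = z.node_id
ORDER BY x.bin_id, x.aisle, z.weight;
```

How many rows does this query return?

3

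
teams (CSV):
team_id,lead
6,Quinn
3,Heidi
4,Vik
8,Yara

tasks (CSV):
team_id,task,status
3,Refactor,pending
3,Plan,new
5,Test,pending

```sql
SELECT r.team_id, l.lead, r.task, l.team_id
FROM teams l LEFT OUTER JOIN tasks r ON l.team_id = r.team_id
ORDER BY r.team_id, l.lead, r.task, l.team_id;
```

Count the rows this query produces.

5

LEFT JOIN keeps every row from `teams`; unmatched rows get NULL for `tasks`'s columns.
Matching on l.team_id = r.team_id.
Matched pairs: 2; unmatched l rows kept: 3.
Total: 2 matched + 3 padded = 5 rows.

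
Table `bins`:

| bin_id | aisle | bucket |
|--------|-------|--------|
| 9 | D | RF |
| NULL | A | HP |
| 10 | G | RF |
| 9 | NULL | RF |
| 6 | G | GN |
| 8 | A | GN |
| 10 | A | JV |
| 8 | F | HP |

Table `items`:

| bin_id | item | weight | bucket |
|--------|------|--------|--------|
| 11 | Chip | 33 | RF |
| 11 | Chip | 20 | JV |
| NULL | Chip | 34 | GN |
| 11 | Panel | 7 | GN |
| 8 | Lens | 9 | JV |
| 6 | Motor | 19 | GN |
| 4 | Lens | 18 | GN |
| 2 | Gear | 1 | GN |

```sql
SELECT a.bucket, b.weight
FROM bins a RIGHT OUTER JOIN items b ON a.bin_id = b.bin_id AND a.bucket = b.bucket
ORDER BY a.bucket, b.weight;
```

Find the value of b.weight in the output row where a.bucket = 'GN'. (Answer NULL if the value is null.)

19

RIGHT JOIN keeps every row from `items`; unmatched rows get NULL for `bins`'s columns.
Matching on a.bin_id = b.bin_id AND a.bucket = b.bucket. A NULL in a compared column never satisfies the condition.
Matched pairs: 1; unmatched b rows kept: 7.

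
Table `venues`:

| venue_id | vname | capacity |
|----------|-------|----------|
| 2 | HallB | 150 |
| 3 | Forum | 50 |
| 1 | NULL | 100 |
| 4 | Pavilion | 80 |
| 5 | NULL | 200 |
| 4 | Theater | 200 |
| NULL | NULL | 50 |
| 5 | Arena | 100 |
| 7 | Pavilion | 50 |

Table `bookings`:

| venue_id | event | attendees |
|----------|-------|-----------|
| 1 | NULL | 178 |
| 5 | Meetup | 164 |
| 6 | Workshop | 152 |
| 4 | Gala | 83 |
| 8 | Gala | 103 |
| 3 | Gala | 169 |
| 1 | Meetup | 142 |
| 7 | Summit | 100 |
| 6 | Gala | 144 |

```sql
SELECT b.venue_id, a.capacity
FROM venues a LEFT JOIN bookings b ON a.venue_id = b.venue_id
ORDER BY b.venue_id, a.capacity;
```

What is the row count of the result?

LEFT JOIN keeps every row from `venues`; unmatched rows get NULL for `bookings`'s columns.
Matching on a.venue_id = b.venue_id. A NULL in a compared column never satisfies the condition.
- a (venue_id=2) has no partner → padded with NULL.
- a (venue_id=3) pairs with 1 row(s) of b.
- a (venue_id=1) pairs with 2 row(s) of b.
- a (venue_id=4) pairs with 1 row(s) of b.
- a (venue_id=5) pairs with 1 row(s) of b.
- a (venue_id=4) pairs with 1 row(s) of b.
- a (venue_id=NULL) has no partner → padded with NULL.
- a (venue_id=5) pairs with 1 row(s) of b.
- a (venue_id=7) pairs with 1 row(s) of b.
Total: 8 matched + 2 padded = 10 rows.

10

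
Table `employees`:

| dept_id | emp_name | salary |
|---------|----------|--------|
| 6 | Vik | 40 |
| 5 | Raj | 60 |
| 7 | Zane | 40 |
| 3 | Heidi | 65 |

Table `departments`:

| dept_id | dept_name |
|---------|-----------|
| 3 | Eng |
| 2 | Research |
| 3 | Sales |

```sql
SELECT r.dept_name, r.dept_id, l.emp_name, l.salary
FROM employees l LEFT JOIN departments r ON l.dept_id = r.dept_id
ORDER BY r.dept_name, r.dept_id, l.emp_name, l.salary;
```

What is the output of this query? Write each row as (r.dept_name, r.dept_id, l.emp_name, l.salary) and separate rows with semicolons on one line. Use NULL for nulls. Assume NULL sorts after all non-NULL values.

LEFT JOIN keeps every row from `employees`; unmatched rows get NULL for `departments`'s columns.
Matching on l.dept_id = r.dept_id.
- l row (dept_id=6): no match → kept, r columns NULL.
- l row (dept_id=5): no match → kept, r columns NULL.
- l row (dept_id=7): no match → kept, r columns NULL.
- l row (dept_id=3): matches 2 r row(s) → 2 output row(s).
After projecting and ordering:
r.dept_name | r.dept_id | l.emp_name | l.salary
Eng | 3 | Heidi | 65
Sales | 3 | Heidi | 65
NULL | NULL | Raj | 60
NULL | NULL | Vik | 40
NULL | NULL | Zane | 40

(Eng, 3, Heidi, 65); (Sales, 3, Heidi, 65); (NULL, NULL, Raj, 60); (NULL, NULL, Vik, 40); (NULL, NULL, Zane, 40)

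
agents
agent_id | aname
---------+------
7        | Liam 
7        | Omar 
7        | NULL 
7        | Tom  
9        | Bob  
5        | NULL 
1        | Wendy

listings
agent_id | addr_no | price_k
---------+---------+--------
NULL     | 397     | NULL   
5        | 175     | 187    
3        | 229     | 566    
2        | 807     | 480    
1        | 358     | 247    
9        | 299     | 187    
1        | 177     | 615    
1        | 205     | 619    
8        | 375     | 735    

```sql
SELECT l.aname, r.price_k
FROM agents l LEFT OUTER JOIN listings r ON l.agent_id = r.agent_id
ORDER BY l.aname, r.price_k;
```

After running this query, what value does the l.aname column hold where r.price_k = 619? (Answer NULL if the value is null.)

LEFT JOIN keeps every row from `agents`; unmatched rows get NULL for `listings`'s columns.
Matching on l.agent_id = r.agent_id. A NULL in a compared column never satisfies the condition.
Matched pairs: 5; unmatched l rows kept: 4.

Wendy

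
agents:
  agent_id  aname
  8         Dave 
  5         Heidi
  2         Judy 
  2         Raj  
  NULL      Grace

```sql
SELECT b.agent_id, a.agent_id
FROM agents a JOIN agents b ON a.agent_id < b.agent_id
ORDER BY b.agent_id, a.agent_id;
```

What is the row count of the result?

INNER JOIN keeps only pairs where the ON condition holds.
Matching on a.agent_id < b.agent_id. A NULL in a compared column never satisfies the condition.
Matched pairs: 5.
Total: 5 rows.

5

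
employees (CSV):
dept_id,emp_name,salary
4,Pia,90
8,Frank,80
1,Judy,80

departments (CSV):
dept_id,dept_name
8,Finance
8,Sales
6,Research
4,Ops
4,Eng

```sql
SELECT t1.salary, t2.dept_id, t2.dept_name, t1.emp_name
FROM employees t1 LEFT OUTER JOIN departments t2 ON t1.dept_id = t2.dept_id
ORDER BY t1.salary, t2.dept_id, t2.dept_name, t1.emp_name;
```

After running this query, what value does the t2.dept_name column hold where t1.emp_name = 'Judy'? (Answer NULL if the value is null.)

NULL

LEFT JOIN keeps every row from `employees`; unmatched rows get NULL for `departments`'s columns.
Matching on t1.dept_id = t2.dept_id.
- dept_id=4: 2 matching t2 row(s), so 2 row(s) emitted.
- dept_id=8: 2 matching t2 row(s), so 2 row(s) emitted.
- dept_id=1: no t2 row matches, row kept with t2 columns NULL.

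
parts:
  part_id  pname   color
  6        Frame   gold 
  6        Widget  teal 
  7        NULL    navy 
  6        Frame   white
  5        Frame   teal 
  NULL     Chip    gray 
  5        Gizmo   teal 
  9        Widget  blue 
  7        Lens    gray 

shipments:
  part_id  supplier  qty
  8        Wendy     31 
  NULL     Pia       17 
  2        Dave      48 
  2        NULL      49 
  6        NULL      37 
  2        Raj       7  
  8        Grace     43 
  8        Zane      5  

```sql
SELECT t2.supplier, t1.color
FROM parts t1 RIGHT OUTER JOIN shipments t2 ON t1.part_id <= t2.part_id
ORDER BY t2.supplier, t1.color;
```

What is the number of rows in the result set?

30

RIGHT JOIN keeps every row from `shipments`; unmatched rows get NULL for `parts`'s columns.
Matching on t1.part_id <= t2.part_id. A NULL in a compared column never satisfies the condition.
- t1 (part_id=6) pairs with 4 row(s) of t2.
- t1 (part_id=6) pairs with 4 row(s) of t2.
- t1 (part_id=7) pairs with 3 row(s) of t2.
- t1 (part_id=6) pairs with 4 row(s) of t2.
- t1 (part_id=5) pairs with 4 row(s) of t2.
- t1 (part_id=NULL) has no partner in t2.
- t1 (part_id=5) pairs with 4 row(s) of t2.
- t1 (part_id=9) has no partner in t2.
- t1 (part_id=7) pairs with 3 row(s) of t2.
- 4 row(s) from t2 found no t1 partner → padded with NULL.
Total: 26 matched + 4 padded = 30 rows.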